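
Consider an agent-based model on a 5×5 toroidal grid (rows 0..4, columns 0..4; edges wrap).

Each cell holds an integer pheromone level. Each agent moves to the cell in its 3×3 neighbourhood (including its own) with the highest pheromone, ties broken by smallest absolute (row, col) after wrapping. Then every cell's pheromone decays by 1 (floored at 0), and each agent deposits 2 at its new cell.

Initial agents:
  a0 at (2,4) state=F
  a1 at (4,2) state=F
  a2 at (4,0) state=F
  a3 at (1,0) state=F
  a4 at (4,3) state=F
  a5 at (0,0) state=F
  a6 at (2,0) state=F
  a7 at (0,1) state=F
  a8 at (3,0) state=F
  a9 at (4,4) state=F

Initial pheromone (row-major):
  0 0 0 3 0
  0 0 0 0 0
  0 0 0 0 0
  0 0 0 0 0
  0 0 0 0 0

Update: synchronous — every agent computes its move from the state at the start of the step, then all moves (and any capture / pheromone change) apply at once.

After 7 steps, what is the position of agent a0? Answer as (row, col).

(0, 0)

t=1: a0@(1,0) a1@(0,3) a2@(0,0) a3@(0,0) a4@(0,3) a5@(0,0) a6@(1,0) a7@(0,0) a8@(2,0) a9@(0,3) | pheromone: 8 0 0 8 0 / 4 0 0 0 0 / 2 0 0 0 0 / 0 0 0 0 0 / 0 0 0 0 0
t=2: a0@(0,0) a1@(0,3) a2@(0,0) a3@(0,0) a4@(0,3) a5@(0,0) a6@(0,0) a7@(0,0) a8@(1,0) a9@(0,3) | pheromone: 19 0 0 13 0 / 5 0 0 0 0 / 1 0 0 0 0 / 0 0 0 0 0 / 0 0 0 0 0
t=3: a0@(0,0) a1@(0,3) a2@(0,0) a3@(0,0) a4@(0,3) a5@(0,0) a6@(0,0) a7@(0,0) a8@(0,0) a9@(0,3) | pheromone: 32 0 0 18 0 / 4 0 0 0 0 / 0 0 0 0 0 / 0 0 0 0 0 / 0 0 0 0 0
t=4: a0@(0,0) a1@(0,3) a2@(0,0) a3@(0,0) a4@(0,3) a5@(0,0) a6@(0,0) a7@(0,0) a8@(0,0) a9@(0,3) | pheromone: 45 0 0 23 0 / 3 0 0 0 0 / 0 0 0 0 0 / 0 0 0 0 0 / 0 0 0 0 0
t=5: a0@(0,0) a1@(0,3) a2@(0,0) a3@(0,0) a4@(0,3) a5@(0,0) a6@(0,0) a7@(0,0) a8@(0,0) a9@(0,3) | pheromone: 58 0 0 28 0 / 2 0 0 0 0 / 0 0 0 0 0 / 0 0 0 0 0 / 0 0 0 0 0
t=6: a0@(0,0) a1@(0,3) a2@(0,0) a3@(0,0) a4@(0,3) a5@(0,0) a6@(0,0) a7@(0,0) a8@(0,0) a9@(0,3) | pheromone: 71 0 0 33 0 / 1 0 0 0 0 / 0 0 0 0 0 / 0 0 0 0 0 / 0 0 0 0 0
t=7: a0@(0,0) a1@(0,3) a2@(0,0) a3@(0,0) a4@(0,3) a5@(0,0) a6@(0,0) a7@(0,0) a8@(0,0) a9@(0,3) | pheromone: 84 0 0 38 0 / 0 0 0 0 0 / 0 0 0 0 0 / 0 0 0 0 0 / 0 0 0 0 0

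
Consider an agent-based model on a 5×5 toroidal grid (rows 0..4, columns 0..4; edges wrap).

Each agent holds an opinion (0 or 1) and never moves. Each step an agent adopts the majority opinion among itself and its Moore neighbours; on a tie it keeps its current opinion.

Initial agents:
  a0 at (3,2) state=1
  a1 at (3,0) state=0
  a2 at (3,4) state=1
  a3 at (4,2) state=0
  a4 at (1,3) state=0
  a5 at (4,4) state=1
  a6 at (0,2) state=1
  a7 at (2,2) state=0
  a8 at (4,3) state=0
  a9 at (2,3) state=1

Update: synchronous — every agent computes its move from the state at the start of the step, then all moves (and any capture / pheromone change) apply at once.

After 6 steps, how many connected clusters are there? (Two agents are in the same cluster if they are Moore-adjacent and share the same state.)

t=1: a0@(3,2):0 a1@(3,0):1 a2@(3,4):1 a3@(4,2):0 a4@(1,3):0 a5@(4,4):1 a6@(0,2):0 a7@(2,2):0 a8@(4,3):1 a9@(2,3):1
t=2: a0@(3,2):0 a1@(3,0):1 a2@(3,4):1 a3@(4,2):0 a4@(1,3):0 a5@(4,4):1 a6@(0,2):0 a7@(2,2):0 a8@(4,3):1 a9@(2,3):0
t=3: (unchanged — steady state)

2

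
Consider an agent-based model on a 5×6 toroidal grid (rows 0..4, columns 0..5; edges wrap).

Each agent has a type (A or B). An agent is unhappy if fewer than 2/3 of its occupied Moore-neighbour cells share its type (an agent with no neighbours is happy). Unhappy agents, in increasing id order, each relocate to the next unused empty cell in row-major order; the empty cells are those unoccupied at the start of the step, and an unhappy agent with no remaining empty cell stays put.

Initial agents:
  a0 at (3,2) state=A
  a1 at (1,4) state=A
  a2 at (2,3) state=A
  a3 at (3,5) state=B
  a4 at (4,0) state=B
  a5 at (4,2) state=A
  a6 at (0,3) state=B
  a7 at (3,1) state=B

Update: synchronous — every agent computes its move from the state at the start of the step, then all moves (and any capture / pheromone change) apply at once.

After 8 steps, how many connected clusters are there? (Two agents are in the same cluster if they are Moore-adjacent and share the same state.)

7

t=1: a0@(3,2):A a1@(0,0):A a2@(2,3):A a3@(3,5):B a4@(4,0):B a5@(0,1):A a6@(0,2):B a7@(0,4):B
t=2: a0@(3,2):A a1@(0,3):A a2@(2,3):A a3@(3,5):B a4@(0,5):B a5@(1,0):A a6@(1,1):B a7@(0,4):B
t=3: a0@(3,2):A a1@(0,0):A a2@(2,3):A a3@(3,5):B a4@(0,1):B a5@(0,2):A a6@(1,2):B a7@(1,3):B
t=4: a0@(3,2):A a1@(0,3):A a2@(0,4):A a3@(3,5):B a4@(0,5):B a5@(1,0):A a6@(1,1):B a7@(1,4):B
t=5: a0@(3,2):A a1@(0,0):A a2@(0,1):A a3@(3,5):B a4@(0,2):B a5@(1,2):A a6@(1,3):B a7@(1,5):B
t=6: a0@(3,2):A a1@(0,3):A a2@(0,1):A a3@(3,5):B a4@(0,4):B a5@(0,5):A a6@(1,0):B a7@(1,1):B
t=7: a0@(3,2):A a1@(0,0):A a2@(0,2):A a3@(3,5):B a4@(1,2):B a5@(1,3):A a6@(1,4):B a7@(1,5):B
t=8: a0@(3,2):A a1@(0,1):A a2@(0,3):A a3@(3,5):B a4@(0,4):B a5@(0,5):A a6@(1,0):B a7@(1,1):B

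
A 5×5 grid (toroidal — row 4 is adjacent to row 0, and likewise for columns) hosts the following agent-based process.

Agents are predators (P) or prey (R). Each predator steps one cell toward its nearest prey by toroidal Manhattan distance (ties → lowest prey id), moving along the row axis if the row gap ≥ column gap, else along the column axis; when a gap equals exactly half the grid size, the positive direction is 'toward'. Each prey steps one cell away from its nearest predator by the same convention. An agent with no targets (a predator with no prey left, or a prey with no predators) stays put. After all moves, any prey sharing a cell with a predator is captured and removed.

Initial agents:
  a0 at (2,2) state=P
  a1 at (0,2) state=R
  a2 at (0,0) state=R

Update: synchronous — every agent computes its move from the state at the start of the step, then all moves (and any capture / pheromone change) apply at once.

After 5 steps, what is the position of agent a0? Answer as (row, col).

(2, 2)

t=1: a0@(1,2):P a1@(4,2):R a2@(4,0):R
t=2: a0@(0,2):P a1@(3,2):R a2@(3,0):R
t=3: a0@(4,2):P a1@(2,2):R a2@(2,0):R
t=4: a0@(3,2):P a1@(1,2):R a2@(1,0):R
t=5: a0@(2,2):P a1@(0,2):R a2@(0,0):R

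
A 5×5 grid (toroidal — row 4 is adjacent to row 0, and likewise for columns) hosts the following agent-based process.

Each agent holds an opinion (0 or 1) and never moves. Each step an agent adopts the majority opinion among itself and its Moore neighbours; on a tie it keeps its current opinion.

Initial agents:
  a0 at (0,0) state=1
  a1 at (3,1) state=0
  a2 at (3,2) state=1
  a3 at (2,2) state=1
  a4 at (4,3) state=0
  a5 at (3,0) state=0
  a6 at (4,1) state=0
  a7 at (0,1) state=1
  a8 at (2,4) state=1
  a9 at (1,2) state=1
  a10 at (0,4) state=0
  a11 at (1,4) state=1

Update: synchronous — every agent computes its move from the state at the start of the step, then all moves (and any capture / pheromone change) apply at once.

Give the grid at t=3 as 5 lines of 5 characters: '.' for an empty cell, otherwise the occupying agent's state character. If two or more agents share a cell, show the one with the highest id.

11..0
..1.1
..1.1
000..
.0.0.

t=1: a0@(0,0):1 a1@(3,1):0 a2@(3,2):0 a3@(2,2):1 a4@(4,3):0 a5@(3,0):0 a6@(4,1):0 a7@(0,1):1 a8@(2,4):1 a9@(1,2):1 a10@(0,4):0 a11@(1,4):1
t=2: (unchanged — steady state)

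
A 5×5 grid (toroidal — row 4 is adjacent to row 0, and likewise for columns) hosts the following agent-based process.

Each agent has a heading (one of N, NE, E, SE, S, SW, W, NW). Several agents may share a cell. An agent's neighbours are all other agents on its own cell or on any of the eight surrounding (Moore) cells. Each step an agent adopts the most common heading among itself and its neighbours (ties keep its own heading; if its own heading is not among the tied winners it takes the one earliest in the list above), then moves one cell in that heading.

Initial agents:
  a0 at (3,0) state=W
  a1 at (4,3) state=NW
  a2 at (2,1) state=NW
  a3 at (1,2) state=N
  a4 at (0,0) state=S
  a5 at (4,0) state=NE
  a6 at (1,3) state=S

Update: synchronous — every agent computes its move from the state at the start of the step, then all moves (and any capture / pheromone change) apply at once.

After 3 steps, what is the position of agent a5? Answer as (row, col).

t=1: a0@(3,4):W a1@(3,2):NW a2@(1,0):NW a3@(0,2):N a4@(1,0):S a5@(3,1):NE a6@(2,3):S
t=2: a0@(3,3):W a1@(2,1):NW a2@(0,4):NW a3@(4,2):N a4@(2,0):S a5@(2,2):NE a6@(3,3):S
t=3: a0@(3,2):W a1@(1,0):NW a2@(4,3):NW a3@(3,2):N a4@(3,0):S a5@(1,3):NE a6@(4,3):S

(1, 3)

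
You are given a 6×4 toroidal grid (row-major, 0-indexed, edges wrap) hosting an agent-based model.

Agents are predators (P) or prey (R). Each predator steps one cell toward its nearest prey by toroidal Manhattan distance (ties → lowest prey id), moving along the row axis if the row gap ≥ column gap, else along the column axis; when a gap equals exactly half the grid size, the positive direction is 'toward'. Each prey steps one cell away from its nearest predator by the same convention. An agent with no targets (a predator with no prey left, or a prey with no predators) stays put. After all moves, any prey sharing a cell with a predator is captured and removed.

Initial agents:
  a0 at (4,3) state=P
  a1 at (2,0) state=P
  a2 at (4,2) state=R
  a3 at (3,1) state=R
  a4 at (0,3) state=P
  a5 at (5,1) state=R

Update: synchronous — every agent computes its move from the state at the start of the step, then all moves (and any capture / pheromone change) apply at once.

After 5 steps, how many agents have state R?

t=1: a0@(4,2):P a1@(3,0):P a2@(4,1):R a3@(4,1):R a4@(5,3):P a5@(5,0):R
t=2: a0@(4,1):P a1@(4,0):P a4@(5,0):P a5@(5,1):R
t=3: a0@(5,1):P a1@(5,0):P a4@(5,1):P a5@(0,1):R
t=4: a0@(0,1):P a1@(0,0):P a4@(0,1):P a5@(1,1):R
t=5: a0@(1,1):P a1@(1,0):P a4@(1,1):P a5@(2,1):R

1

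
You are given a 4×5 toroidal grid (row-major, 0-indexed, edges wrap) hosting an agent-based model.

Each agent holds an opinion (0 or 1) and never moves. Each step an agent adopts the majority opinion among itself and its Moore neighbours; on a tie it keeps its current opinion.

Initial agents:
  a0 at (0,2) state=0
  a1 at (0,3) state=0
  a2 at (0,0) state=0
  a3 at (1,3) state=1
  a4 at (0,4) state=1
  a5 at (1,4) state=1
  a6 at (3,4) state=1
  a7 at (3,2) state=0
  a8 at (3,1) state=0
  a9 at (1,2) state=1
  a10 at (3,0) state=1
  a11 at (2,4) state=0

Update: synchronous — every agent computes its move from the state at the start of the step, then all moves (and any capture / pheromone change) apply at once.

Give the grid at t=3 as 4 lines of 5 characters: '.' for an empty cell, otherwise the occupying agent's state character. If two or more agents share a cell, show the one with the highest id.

1.011
..111
....1
100.1

t=1: a0@(0,2):0 a1@(0,3):1 a2@(0,0):1 a3@(1,3):1 a4@(0,4):1 a5@(1,4):1 a6@(3,4):1 a7@(3,2):0 a8@(3,1):0 a9@(1,2):1 a10@(3,0):1 a11@(2,4):1
t=2: (unchanged — steady state)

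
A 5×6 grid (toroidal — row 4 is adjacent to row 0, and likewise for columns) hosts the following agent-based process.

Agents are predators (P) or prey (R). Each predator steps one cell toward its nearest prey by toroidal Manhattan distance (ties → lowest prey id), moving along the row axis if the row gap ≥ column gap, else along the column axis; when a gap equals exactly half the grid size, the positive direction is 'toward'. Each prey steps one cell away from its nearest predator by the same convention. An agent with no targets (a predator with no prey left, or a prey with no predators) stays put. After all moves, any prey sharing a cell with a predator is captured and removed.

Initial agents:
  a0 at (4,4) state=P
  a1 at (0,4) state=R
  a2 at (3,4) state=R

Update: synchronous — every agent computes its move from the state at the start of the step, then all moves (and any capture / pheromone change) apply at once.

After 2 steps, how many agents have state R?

t=1: a0@(0,4):P a1@(1,4):R a2@(2,4):R
t=2: a0@(1,4):P a1@(2,4):R a2@(3,4):R

2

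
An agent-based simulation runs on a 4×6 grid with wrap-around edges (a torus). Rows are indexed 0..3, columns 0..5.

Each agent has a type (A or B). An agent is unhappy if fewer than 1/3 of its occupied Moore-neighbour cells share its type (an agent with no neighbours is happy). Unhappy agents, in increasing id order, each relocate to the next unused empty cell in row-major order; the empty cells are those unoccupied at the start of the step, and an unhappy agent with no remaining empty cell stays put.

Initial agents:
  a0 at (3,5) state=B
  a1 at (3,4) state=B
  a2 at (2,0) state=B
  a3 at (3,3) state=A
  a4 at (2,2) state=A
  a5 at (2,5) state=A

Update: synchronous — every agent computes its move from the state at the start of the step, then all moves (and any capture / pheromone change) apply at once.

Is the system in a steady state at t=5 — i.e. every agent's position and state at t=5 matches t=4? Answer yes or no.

t=1: a0@(3,5):B a1@(3,4):B a2@(2,0):B a3@(3,3):A a4@(2,2):A a5@(0,0):A
t=2: a0@(3,5):B a1@(3,4):B a2@(2,0):B a3@(3,3):A a4@(2,2):A a5@(0,1):A
t=3: (unchanged — steady state)

yes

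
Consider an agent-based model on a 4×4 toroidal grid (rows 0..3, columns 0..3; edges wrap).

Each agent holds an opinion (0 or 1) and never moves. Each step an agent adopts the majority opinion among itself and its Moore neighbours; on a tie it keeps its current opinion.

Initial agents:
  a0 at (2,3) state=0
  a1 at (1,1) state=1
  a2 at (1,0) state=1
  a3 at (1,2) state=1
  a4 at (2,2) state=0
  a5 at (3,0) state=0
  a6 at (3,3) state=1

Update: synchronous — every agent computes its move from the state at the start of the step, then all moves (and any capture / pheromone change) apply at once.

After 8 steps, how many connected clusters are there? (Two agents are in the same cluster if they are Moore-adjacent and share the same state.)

t=1: a0@(2,3):0 a1@(1,1):1 a2@(1,0):1 a3@(1,2):1 a4@(2,2):1 a5@(3,0):0 a6@(3,3):0
t=2: (unchanged — steady state)

2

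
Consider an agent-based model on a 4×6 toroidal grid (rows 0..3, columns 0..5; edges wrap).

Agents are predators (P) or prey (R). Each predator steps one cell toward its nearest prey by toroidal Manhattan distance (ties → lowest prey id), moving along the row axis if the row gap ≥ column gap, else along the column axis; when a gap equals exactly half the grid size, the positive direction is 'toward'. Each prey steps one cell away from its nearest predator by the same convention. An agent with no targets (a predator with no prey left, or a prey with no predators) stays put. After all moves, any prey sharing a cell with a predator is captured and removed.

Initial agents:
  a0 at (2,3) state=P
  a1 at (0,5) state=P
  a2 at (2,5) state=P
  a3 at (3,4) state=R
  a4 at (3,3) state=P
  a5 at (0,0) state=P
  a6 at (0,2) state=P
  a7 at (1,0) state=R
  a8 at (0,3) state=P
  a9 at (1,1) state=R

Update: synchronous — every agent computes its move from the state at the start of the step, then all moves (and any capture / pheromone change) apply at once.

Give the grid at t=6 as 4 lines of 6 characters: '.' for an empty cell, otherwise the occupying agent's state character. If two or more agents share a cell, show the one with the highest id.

t=1: a0@(3,3):P a1@(3,5):P a2@(3,5):P a4@(3,4):P a5@(1,0):P a6@(1,2):P a7@(2,0):R a8@(3,3):P a9@(2,1):R
t=2: a0@(3,2):P a1@(2,5):P a2@(2,5):P a4@(3,5):P a5@(2,0):P a6@(2,2):P a7@(3,0):R a8@(3,2):P a9@(3,1):R
t=3: a0@(3,1):P a1@(3,5):P a2@(3,5):P a4@(3,0):P a5@(3,0):P a6@(3,2):P a8@(3,1):P
t=4: (unchanged — steady state)

......
......
......
PPP..P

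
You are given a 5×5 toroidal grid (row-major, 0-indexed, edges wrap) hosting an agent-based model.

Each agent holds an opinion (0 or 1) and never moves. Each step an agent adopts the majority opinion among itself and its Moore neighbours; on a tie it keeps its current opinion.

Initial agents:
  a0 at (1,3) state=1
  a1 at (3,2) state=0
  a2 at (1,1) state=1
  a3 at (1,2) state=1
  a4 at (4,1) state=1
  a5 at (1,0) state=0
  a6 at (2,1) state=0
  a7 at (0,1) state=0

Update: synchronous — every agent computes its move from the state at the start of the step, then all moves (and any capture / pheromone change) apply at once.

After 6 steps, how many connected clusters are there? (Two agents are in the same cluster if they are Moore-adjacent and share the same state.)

t=1: a0@(1,3):1 a1@(3,2):0 a2@(1,1):0 a3@(1,2):1 a4@(4,1):0 a5@(1,0):0 a6@(2,1):0 a7@(0,1):1
t=2: a0@(1,3):1 a1@(3,2):0 a2@(1,1):0 a3@(1,2):1 a4@(4,1):0 a5@(1,0):0 a6@(2,1):0 a7@(0,1):0
t=3: a0@(1,3):1 a1@(3,2):0 a2@(1,1):0 a3@(1,2):0 a4@(4,1):0 a5@(1,0):0 a6@(2,1):0 a7@(0,1):0
t=4: (unchanged — steady state)

2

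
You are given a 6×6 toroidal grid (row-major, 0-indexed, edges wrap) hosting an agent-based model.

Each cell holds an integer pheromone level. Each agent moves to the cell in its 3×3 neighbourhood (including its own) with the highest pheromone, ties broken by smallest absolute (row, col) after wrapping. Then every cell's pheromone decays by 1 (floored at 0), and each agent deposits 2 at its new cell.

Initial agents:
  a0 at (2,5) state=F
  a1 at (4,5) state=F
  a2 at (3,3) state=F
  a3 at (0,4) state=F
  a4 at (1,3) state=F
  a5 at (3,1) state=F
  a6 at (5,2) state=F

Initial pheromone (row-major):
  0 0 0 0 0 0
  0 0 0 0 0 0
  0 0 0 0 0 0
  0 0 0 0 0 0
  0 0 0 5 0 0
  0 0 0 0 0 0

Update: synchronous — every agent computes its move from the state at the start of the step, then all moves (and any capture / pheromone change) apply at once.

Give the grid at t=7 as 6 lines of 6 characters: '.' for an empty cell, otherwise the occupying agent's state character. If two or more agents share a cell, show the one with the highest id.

t=1: a0@(1,0) a1@(3,0) a2@(4,3) a3@(0,3) a4@(0,2) a5@(2,0) a6@(4,3) | pheromone: 0 0 2 2 0 0 / 2 0 0 0 0 0 / 2 0 0 0 0 0 / 2 0 0 0 0 0 / 0 0 0 8 0 0 / 0 0 0 0 0 0
t=2: a0@(1,0) a1@(2,0) a2@(4,3) a3@(0,2) a4@(0,2) a5@(1,0) a6@(4,3) | pheromone: 0 0 5 1 0 0 / 5 0 0 0 0 0 / 3 0 0 0 0 0 / 1 0 0 0 0 0 / 0 0 0 11 0 0 / 0 0 0 0 0 0
t=3: a0@(1,0) a1@(1,0) a2@(4,3) a3@(0,2) a4@(0,2) a5@(1,0) a6@(4,3) | pheromone: 0 0 8 0 0 0 / 10 0 0 0 0 0 / 2 0 0 0 0 0 / 0 0 0 0 0 0 / 0 0 0 14 0 0 / 0 0 0 0 0 0
t=4: a0@(1,0) a1@(1,0) a2@(4,3) a3@(0,2) a4@(0,2) a5@(1,0) a6@(4,3) | pheromone: 0 0 11 0 0 0 / 15 0 0 0 0 0 / 1 0 0 0 0 0 / 0 0 0 0 0 0 / 0 0 0 17 0 0 / 0 0 0 0 0 0
t=5: a0@(1,0) a1@(1,0) a2@(4,3) a3@(0,2) a4@(0,2) a5@(1,0) a6@(4,3) | pheromone: 0 0 14 0 0 0 / 20 0 0 0 0 0 / 0 0 0 0 0 0 / 0 0 0 0 0 0 / 0 0 0 20 0 0 / 0 0 0 0 0 0
t=6: a0@(1,0) a1@(1,0) a2@(4,3) a3@(0,2) a4@(0,2) a5@(1,0) a6@(4,3) | pheromone: 0 0 17 0 0 0 / 25 0 0 0 0 0 / 0 0 0 0 0 0 / 0 0 0 0 0 0 / 0 0 0 23 0 0 / 0 0 0 0 0 0
t=7: a0@(1,0) a1@(1,0) a2@(4,3) a3@(0,2) a4@(0,2) a5@(1,0) a6@(4,3) | pheromone: 0 0 20 0 0 0 / 30 0 0 0 0 0 / 0 0 0 0 0 0 / 0 0 0 0 0 0 / 0 0 0 26 0 0 / 0 0 0 0 0 0

..F...
F.....
......
......
...F..
......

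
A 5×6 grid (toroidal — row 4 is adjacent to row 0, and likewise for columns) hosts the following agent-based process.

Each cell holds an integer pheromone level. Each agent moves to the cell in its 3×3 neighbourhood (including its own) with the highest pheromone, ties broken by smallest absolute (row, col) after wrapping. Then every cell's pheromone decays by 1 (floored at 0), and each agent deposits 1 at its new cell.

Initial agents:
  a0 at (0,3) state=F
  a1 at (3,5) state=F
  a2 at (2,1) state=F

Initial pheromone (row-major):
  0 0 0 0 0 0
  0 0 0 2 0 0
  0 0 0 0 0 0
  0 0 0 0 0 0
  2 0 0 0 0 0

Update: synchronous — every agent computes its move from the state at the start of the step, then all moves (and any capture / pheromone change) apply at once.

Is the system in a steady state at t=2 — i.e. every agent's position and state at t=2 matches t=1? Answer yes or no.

t=1: a0@(1,3) a1@(4,0) a2@(1,0) | pheromone: 0 0 0 0 0 0 / 1 0 0 2 0 0 / 0 0 0 0 0 0 / 0 0 0 0 0 0 / 2 0 0 0 0 0
t=2: (unchanged — steady state)

yes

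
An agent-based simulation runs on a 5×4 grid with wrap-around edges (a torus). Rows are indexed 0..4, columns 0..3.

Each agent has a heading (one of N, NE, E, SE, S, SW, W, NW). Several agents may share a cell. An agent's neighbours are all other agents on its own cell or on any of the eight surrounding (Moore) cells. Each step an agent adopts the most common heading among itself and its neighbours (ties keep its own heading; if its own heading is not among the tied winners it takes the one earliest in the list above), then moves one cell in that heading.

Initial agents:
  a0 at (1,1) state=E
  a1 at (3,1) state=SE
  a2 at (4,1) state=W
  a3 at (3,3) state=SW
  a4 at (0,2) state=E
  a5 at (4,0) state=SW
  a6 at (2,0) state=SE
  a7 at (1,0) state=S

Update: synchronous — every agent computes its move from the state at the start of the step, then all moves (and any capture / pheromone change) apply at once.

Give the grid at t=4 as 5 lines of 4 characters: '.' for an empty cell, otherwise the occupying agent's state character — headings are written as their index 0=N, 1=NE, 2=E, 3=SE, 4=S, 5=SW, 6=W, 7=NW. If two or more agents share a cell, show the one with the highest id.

t=1: a0@(1,2):E a1@(4,2):SE a2@(4,0):W a3@(4,2):SW a4@(0,3):E a5@(0,3):SW a6@(3,1):SE a7@(2,0):S
t=2: a0@(1,3):E a1@(0,3):SE a2@(4,3):W a3@(0,1):SW a4@(0,0):E a5@(1,2):SW a6@(4,2):SE a7@(3,0):S
t=3: a0@(1,0):E a1@(1,0):SE a2@(0,0):SE a3@(1,0):SW a4@(0,1):E a5@(2,1):SW a6@(0,3):SE a7@(4,0):S
t=4: a0@(2,1):SE a1@(2,1):SE a2@(1,1):SE a3@(2,1):SE a4@(0,2):E a5@(3,0):SW a6@(1,0):SE a7@(0,1):SE

.32.
33..
.3..
5...
....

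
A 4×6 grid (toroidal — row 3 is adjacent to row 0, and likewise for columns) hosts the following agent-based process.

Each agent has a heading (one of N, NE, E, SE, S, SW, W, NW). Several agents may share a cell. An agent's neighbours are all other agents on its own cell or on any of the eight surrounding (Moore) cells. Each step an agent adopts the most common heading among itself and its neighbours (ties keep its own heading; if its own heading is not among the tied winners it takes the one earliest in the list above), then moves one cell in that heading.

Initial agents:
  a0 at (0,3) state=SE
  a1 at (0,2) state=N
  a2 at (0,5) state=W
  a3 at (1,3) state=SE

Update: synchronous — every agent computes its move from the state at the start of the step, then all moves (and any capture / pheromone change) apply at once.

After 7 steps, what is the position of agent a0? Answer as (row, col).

(3, 4)

t=1: a0@(1,4):SE a1@(1,3):SE a2@(0,4):W a3@(2,4):SE
t=2: a0@(2,5):SE a1@(2,4):SE a2@(1,5):SE a3@(3,5):SE
t=3: a0@(3,0):SE a1@(3,5):SE a2@(2,0):SE a3@(0,0):SE
t=4: a0@(0,1):SE a1@(0,0):SE a2@(3,1):SE a3@(1,1):SE
t=5: a0@(1,2):SE a1@(1,1):SE a2@(0,2):SE a3@(2,2):SE
t=6: a0@(2,3):SE a1@(2,2):SE a2@(1,3):SE a3@(3,3):SE
t=7: a0@(3,4):SE a1@(3,3):SE a2@(2,4):SE a3@(0,4):SE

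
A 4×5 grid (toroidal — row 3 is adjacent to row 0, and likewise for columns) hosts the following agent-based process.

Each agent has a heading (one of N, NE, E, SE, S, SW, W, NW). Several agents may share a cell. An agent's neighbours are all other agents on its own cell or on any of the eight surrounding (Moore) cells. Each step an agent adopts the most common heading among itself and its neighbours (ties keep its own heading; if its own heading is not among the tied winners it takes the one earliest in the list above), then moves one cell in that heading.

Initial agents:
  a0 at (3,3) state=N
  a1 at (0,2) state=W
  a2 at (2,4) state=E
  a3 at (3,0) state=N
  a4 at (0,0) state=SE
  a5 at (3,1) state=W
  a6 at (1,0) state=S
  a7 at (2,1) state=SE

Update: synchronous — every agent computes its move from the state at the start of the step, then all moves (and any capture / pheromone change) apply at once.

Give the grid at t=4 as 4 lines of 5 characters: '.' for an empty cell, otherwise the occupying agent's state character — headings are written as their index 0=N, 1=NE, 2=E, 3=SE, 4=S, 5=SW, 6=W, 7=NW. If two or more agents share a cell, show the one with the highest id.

3...3
....3
3....
3...3

t=1: a0@(2,3):N a1@(0,1):W a2@(1,4):N a3@(0,1):SE a4@(1,1):SE a5@(3,0):W a6@(2,1):SE a7@(3,2):SE
t=2: a0@(1,3):N a1@(1,2):SE a2@(0,4):N a3@(1,2):SE a4@(2,2):SE a5@(3,4):W a6@(3,2):SE a7@(0,3):SE
t=3: a0@(2,4):SE a1@(2,3):SE a2@(3,4):N a3@(2,3):SE a4@(3,3):SE a5@(3,3):W a6@(0,3):SE a7@(1,4):SE
t=4: a0@(3,0):SE a1@(3,4):SE a2@(0,0):SE a3@(3,4):SE a4@(0,4):SE a5@(0,4):SE a6@(1,4):SE a7@(2,0):SE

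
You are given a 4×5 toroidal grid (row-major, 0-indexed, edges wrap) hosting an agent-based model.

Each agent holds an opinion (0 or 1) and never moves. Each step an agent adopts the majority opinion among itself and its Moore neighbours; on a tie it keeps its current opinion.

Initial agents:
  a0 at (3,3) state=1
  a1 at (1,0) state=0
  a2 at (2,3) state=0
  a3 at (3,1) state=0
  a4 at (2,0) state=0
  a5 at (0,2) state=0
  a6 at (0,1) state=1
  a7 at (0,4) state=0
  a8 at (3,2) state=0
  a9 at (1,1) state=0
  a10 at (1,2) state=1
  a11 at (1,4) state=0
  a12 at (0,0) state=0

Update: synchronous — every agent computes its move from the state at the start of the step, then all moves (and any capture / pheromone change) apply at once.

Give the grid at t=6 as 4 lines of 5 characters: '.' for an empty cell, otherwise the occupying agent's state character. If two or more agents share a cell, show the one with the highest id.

000.0
000.0
0..0.
.000.

t=1: a0@(3,3):0 a1@(1,0):0 a2@(2,3):0 a3@(3,1):0 a4@(2,0):0 a5@(0,2):0 a6@(0,1):0 a7@(0,4):0 a8@(3,2):0 a9@(1,1):0 a10@(1,2):0 a11@(1,4):0 a12@(0,0):0
t=2: (unchanged — steady state)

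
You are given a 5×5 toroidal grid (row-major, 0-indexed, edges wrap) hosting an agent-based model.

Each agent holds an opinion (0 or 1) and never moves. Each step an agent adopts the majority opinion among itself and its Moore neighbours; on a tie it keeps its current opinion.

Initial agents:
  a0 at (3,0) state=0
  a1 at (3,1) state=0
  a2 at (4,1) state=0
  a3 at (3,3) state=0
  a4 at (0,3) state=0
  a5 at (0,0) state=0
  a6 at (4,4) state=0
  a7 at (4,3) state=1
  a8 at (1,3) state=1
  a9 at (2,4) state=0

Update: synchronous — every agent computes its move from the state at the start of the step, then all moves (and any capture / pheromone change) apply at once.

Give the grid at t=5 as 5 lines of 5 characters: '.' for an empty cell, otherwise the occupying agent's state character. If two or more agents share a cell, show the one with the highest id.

t=1: a0@(3,0):0 a1@(3,1):0 a2@(4,1):0 a3@(3,3):0 a4@(0,3):0 a5@(0,0):0 a6@(4,4):0 a7@(4,3):0 a8@(1,3):0 a9@(2,4):0
t=2: (unchanged — steady state)

0..0.
...0.
....0
00.0.
.0.00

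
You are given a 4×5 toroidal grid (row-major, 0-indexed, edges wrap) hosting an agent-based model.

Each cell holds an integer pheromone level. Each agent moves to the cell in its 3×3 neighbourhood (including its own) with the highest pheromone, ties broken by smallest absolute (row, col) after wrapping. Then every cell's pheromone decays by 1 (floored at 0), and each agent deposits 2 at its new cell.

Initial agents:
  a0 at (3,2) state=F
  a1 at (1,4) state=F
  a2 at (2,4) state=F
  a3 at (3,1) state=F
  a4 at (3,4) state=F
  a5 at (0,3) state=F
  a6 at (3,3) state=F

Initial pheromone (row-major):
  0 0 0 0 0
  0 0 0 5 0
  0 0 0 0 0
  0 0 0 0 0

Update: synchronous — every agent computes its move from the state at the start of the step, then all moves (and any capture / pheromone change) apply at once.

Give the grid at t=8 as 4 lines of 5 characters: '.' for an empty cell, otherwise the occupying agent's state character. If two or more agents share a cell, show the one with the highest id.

t=1: a0@(0,1) a1@(1,3) a2@(1,3) a3@(0,0) a4@(0,0) a5@(1,3) a6@(0,2) | pheromone: 4 2 2 0 0 / 0 0 0 10 0 / 0 0 0 0 0 / 0 0 0 0 0
t=2: a0@(0,0) a1@(1,3) a2@(1,3) a3@(0,0) a4@(0,0) a5@(1,3) a6@(1,3) | pheromone: 9 1 1 0 0 / 0 0 0 17 0 / 0 0 0 0 0 / 0 0 0 0 0
t=3: a0@(0,0) a1@(1,3) a2@(1,3) a3@(0,0) a4@(0,0) a5@(1,3) a6@(1,3) | pheromone: 14 0 0 0 0 / 0 0 0 24 0 / 0 0 0 0 0 / 0 0 0 0 0
t=4: a0@(0,0) a1@(1,3) a2@(1,3) a3@(0,0) a4@(0,0) a5@(1,3) a6@(1,3) | pheromone: 19 0 0 0 0 / 0 0 0 31 0 / 0 0 0 0 0 / 0 0 0 0 0
t=5: a0@(0,0) a1@(1,3) a2@(1,3) a3@(0,0) a4@(0,0) a5@(1,3) a6@(1,3) | pheromone: 24 0 0 0 0 / 0 0 0 38 0 / 0 0 0 0 0 / 0 0 0 0 0
t=6: a0@(0,0) a1@(1,3) a2@(1,3) a3@(0,0) a4@(0,0) a5@(1,3) a6@(1,3) | pheromone: 29 0 0 0 0 / 0 0 0 45 0 / 0 0 0 0 0 / 0 0 0 0 0
t=7: a0@(0,0) a1@(1,3) a2@(1,3) a3@(0,0) a4@(0,0) a5@(1,3) a6@(1,3) | pheromone: 34 0 0 0 0 / 0 0 0 52 0 / 0 0 0 0 0 / 0 0 0 0 0
t=8: a0@(0,0) a1@(1,3) a2@(1,3) a3@(0,0) a4@(0,0) a5@(1,3) a6@(1,3) | pheromone: 39 0 0 0 0 / 0 0 0 59 0 / 0 0 0 0 0 / 0 0 0 0 0

F....
...F.
.....
.....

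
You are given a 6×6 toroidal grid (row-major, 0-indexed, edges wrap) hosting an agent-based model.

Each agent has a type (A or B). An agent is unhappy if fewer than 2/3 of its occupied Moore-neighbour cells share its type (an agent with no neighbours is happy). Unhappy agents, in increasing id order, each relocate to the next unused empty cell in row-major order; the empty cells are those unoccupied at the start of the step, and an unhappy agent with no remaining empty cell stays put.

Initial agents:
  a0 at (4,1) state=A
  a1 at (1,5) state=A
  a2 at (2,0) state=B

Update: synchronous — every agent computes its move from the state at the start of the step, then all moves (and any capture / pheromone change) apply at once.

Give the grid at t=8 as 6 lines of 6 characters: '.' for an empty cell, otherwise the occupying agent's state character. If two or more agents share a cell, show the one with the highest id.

t=1: a0@(4,1):A a1@(0,0):A a2@(0,1):B
t=2: a0@(4,1):A a1@(0,2):A a2@(0,3):B
t=3: a0@(4,1):A a1@(0,0):A a2@(0,1):B
t=4: a0@(4,1):A a1@(0,2):A a2@(0,3):B
t=5: a0@(4,1):A a1@(0,0):A a2@(0,1):B
t=6: a0@(4,1):A a1@(0,2):A a2@(0,3):B
t=7: a0@(4,1):A a1@(0,0):A a2@(0,1):B
t=8: a0@(4,1):A a1@(0,2):A a2@(0,3):B

..AB..
......
......
......
.A....
......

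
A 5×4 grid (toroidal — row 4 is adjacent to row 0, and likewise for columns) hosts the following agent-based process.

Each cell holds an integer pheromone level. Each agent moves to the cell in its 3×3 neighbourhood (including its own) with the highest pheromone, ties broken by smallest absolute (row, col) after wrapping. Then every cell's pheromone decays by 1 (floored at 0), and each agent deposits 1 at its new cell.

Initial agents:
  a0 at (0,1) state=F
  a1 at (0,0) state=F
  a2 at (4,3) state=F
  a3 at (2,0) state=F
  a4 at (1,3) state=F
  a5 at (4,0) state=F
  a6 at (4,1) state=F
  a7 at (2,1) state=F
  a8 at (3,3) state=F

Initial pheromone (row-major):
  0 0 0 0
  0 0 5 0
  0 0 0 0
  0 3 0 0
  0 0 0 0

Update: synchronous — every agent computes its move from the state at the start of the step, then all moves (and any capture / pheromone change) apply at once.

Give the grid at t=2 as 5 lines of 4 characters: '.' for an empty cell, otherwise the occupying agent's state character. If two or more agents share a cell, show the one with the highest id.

t=1: a0@(1,2) a1@(0,0) a2@(0,0) a3@(3,1) a4@(1,2) a5@(3,1) a6@(3,1) a7@(1,2) a8@(2,0) | pheromone: 2 0 0 0 / 0 0 7 0 / 1 0 0 0 / 0 5 0 0 / 0 0 0 0
t=2: a0@(1,2) a1@(0,0) a2@(0,0) a3@(3,1) a4@(1,2) a5@(3,1) a6@(3,1) a7@(1,2) a8@(3,1) | pheromone: 3 0 0 0 / 0 0 9 0 / 0 0 0 0 / 0 8 0 0 / 0 0 0 0

F...
..F.
....
.F..
....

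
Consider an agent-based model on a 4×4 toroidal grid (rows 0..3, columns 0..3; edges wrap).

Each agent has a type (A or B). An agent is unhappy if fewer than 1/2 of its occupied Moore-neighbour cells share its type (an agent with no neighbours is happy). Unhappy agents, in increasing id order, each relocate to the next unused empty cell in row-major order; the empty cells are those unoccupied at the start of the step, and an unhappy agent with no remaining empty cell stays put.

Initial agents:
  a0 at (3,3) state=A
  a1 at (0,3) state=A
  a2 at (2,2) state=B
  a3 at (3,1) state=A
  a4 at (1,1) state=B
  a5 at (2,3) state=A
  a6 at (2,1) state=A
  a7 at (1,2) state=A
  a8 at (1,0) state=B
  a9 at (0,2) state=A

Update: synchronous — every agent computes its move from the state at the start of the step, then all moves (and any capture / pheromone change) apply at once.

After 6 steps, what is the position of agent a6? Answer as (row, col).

(1, 3)

t=1: a0@(3,3):A a1@(0,3):A a2@(0,0):B a3@(3,1):A a4@(0,1):B a5@(2,3):A a6@(1,3):A a7@(1,2):A a8@(2,0):B a9@(0,2):A
t=2: a0@(3,3):A a1@(0,3):A a2@(1,0):B a3@(1,1):A a4@(2,1):B a5@(2,3):A a6@(1,3):A a7@(1,2):A a8@(2,2):B a9@(0,2):A
t=3: a0@(3,3):A a1@(0,3):A a2@(0,0):B a3@(0,1):A a4@(2,1):B a5@(2,3):A a6@(1,3):A a7@(1,2):A a8@(2,0):B a9@(0,2):A
t=4: a0@(3,3):A a1@(0,3):A a2@(1,0):B a3@(0,1):A a4@(2,1):B a5@(2,3):A a6@(1,3):A a7@(1,2):A a8@(1,1):B a9@(0,2):A
t=5: a0@(3,3):A a1@(0,3):A a2@(0,0):B a3@(0,1):A a4@(2,1):B a5@(2,3):A a6@(1,3):A a7@(1,2):A a8@(2,0):B a9@(0,2):A
t=6: a0@(3,3):A a1@(0,3):A a2@(1,0):B a3@(0,1):A a4@(2,1):B a5@(2,3):A a6@(1,3):A a7@(1,2):A a8@(1,1):B a9@(0,2):A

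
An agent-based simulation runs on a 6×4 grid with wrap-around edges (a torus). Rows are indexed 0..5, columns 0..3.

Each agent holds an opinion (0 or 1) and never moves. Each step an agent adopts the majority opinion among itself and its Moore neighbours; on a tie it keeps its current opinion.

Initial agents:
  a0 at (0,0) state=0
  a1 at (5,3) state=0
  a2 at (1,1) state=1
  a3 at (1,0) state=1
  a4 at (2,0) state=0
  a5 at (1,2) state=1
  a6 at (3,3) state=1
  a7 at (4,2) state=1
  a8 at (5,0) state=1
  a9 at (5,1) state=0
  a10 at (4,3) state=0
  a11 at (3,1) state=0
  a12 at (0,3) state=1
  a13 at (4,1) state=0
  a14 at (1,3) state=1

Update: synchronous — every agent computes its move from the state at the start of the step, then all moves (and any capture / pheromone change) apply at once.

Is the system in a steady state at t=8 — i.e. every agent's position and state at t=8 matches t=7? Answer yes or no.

yes

t=1: a0@(0,0):1 a1@(5,3):0 a2@(1,1):1 a3@(1,0):1 a4@(2,0):1 a5@(1,2):1 a6@(3,3):1 a7@(4,2):0 a8@(5,0):0 a9@(5,1):0 a10@(4,3):1 a11@(3,1):0 a12@(0,3):1 a13@(4,1):0 a14@(1,3):1
t=2: a0@(0,0):1 a1@(5,3):0 a2@(1,1):1 a3@(1,0):1 a4@(2,0):1 a5@(1,2):1 a6@(3,3):1 a7@(4,2):0 a8@(5,0):0 a9@(5,1):0 a10@(4,3):0 a11@(3,1):0 a12@(0,3):1 a13@(4,1):0 a14@(1,3):1
t=3: (unchanged — steady state)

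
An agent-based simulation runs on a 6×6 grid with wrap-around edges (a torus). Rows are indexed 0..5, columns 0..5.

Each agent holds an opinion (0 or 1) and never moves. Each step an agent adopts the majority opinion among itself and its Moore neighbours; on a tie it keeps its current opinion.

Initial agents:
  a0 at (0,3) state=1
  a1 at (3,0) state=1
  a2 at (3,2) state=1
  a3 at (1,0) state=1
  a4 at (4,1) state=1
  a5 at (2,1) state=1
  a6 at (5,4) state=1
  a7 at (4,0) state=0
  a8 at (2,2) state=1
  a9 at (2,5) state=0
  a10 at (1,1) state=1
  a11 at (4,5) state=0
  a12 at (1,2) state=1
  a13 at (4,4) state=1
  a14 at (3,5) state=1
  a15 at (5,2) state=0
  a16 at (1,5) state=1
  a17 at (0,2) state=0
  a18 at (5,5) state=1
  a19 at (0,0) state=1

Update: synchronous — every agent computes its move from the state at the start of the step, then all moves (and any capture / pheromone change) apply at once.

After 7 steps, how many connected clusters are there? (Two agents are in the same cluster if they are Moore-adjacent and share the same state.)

1

t=1: a0@(0,3):1 a1@(3,0):1 a2@(3,2):1 a3@(1,0):1 a4@(4,1):1 a5@(2,1):1 a6@(5,4):1 a7@(4,0):1 a8@(2,2):1 a9@(2,5):1 a10@(1,1):1 a11@(4,5):1 a12@(1,2):1 a13@(4,4):1 a14@(3,5):1 a15@(5,2):0 a16@(1,5):1 a17@(0,2):1 a18@(5,5):1 a19@(0,0):1
t=2: a0@(0,3):1 a1@(3,0):1 a2@(3,2):1 a3@(1,0):1 a4@(4,1):1 a5@(2,1):1 a6@(5,4):1 a7@(4,0):1 a8@(2,2):1 a9@(2,5):1 a10@(1,1):1 a11@(4,5):1 a12@(1,2):1 a13@(4,4):1 a14@(3,5):1 a15@(5,2):1 a16@(1,5):1 a17@(0,2):1 a18@(5,5):1 a19@(0,0):1
t=3: (unchanged — steady state)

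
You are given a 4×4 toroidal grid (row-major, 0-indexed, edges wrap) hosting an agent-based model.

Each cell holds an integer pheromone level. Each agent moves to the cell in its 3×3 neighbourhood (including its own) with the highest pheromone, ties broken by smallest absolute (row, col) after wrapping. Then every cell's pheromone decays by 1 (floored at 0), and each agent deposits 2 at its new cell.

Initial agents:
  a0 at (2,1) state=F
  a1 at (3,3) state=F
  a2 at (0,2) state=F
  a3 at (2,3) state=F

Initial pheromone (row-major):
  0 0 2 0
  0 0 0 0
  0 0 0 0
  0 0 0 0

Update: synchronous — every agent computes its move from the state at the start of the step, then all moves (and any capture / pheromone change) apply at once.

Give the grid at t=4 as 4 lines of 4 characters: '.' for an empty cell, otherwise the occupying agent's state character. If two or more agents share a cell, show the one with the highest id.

t=1: a0@(1,0) a1@(0,2) a2@(0,2) a3@(1,0) | pheromone: 0 0 5 0 / 4 0 0 0 / 0 0 0 0 / 0 0 0 0
t=2: a0@(1,0) a1@(0,2) a2@(0,2) a3@(1,0) | pheromone: 0 0 8 0 / 7 0 0 0 / 0 0 0 0 / 0 0 0 0
t=3: a0@(1,0) a1@(0,2) a2@(0,2) a3@(1,0) | pheromone: 0 0 11 0 / 10 0 0 0 / 0 0 0 0 / 0 0 0 0
t=4: a0@(1,0) a1@(0,2) a2@(0,2) a3@(1,0) | pheromone: 0 0 14 0 / 13 0 0 0 / 0 0 0 0 / 0 0 0 0

..F.
F...
....
....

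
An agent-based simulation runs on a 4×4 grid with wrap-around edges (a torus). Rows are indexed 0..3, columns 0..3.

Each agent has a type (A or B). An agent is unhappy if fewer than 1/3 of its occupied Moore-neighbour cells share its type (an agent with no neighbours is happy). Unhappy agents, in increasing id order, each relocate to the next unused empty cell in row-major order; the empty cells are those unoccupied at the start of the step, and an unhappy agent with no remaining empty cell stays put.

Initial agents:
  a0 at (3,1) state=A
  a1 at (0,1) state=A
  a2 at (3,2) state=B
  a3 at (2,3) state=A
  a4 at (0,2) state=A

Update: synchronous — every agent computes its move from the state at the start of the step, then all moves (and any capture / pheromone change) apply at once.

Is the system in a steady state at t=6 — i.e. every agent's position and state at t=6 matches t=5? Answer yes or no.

t=1: a0@(3,1):A a1@(0,1):A a2@(0,0):B a3@(0,3):A a4@(0,2):A
t=2: a0@(3,1):A a1@(0,1):A a2@(1,0):B a3@(0,3):A a4@(0,2):A
t=3: a0@(3,1):A a1@(0,1):A a2@(0,0):B a3@(0,3):A a4@(0,2):A
t=4: a0@(3,1):A a1@(0,1):A a2@(1,0):B a3@(0,3):A a4@(0,2):A
t=5: a0@(3,1):A a1@(0,1):A a2@(0,0):B a3@(0,3):A a4@(0,2):A
t=6: a0@(3,1):A a1@(0,1):A a2@(1,0):B a3@(0,3):A a4@(0,2):A

no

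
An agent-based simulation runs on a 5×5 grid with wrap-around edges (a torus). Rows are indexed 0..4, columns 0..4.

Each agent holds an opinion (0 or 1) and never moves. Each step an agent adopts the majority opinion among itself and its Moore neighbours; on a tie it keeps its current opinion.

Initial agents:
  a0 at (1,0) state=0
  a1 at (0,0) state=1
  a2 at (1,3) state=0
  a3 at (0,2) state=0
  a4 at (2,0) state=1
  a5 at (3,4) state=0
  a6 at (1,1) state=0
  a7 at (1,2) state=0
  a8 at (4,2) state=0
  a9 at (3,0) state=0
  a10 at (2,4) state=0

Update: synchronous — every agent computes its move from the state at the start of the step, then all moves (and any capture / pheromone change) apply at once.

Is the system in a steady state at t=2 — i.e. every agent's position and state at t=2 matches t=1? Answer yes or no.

yes

t=1: a0@(1,0):0 a1@(0,0):0 a2@(1,3):0 a3@(0,2):0 a4@(2,0):0 a5@(3,4):0 a6@(1,1):0 a7@(1,2):0 a8@(4,2):0 a9@(3,0):0 a10@(2,4):0
t=2: (unchanged — steady state)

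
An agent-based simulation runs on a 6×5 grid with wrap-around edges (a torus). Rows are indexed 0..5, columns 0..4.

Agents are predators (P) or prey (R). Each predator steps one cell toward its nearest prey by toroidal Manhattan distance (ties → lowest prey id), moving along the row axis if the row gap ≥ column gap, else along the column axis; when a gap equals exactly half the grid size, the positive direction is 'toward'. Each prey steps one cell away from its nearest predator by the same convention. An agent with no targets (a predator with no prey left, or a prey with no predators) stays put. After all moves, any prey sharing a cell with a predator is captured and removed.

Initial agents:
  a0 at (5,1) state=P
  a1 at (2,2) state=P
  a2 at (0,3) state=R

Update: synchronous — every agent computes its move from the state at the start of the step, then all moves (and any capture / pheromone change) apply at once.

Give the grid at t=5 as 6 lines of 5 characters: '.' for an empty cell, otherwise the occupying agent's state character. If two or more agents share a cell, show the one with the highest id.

t=1: a0@(5,2):P a1@(1,2):P a2@(0,4):R
t=2: a0@(5,3):P a1@(1,3):P a2@(0,0):R
t=3: a0@(5,4):P a1@(1,4):P a2@(0,1):R
t=4: a0@(5,0):P a1@(1,0):P a2@(0,2):R
t=5: a0@(5,1):P a1@(1,1):P a2@(0,3):R

...R.
.P...
.....
.....
.....
.P...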